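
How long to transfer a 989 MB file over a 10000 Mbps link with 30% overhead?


Effective throughput = 10000 * (1 - 30/100) = 7000 Mbps
File size in Mb = 989 * 8 = 7912 Mb
Time = 7912 / 7000
Time = 1.1303 seconds


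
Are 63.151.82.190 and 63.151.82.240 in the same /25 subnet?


Mask: 255.255.255.128
63.151.82.190 AND mask = 63.151.82.128
63.151.82.240 AND mask = 63.151.82.128
Yes, same subnet (63.151.82.128)


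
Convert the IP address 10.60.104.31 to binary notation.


10 = 00001010
60 = 00111100
104 = 01101000
31 = 00011111
Binary: 00001010.00111100.01101000.00011111


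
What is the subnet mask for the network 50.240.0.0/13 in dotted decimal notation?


/13 means 13 network bits, 19 host bits
Binary: 11111111111110000000000000000000
Mask: 255.248.0.0


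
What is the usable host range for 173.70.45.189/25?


Network: 173.70.45.128
Broadcast: 173.70.45.255
First usable = network + 1
Last usable = broadcast - 1
Range: 173.70.45.129 to 173.70.45.254


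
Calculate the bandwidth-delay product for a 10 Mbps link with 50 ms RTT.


BDP = bandwidth * RTT
= 10 Mbps * 50 ms
= 10 * 1e6 * 50 / 1000 bits
= 500000 bits
= 62500 bytes
= 61.0352 KB
BDP = 500000 bits (62500 bytes)


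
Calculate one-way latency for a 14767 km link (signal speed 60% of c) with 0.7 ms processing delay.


Speed = 0.6 * 3e5 km/s = 180000 km/s
Propagation delay = 14767 / 180000 = 0.082 s = 82.0389 ms
Processing delay = 0.7 ms
Total one-way latency = 82.7389 ms


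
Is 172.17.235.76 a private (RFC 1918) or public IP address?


RFC 1918 private ranges:
  10.0.0.0/8 (10.0.0.0 - 10.255.255.255)
  172.16.0.0/12 (172.16.0.0 - 172.31.255.255)
  192.168.0.0/16 (192.168.0.0 - 192.168.255.255)
Private (in 172.16.0.0/12)


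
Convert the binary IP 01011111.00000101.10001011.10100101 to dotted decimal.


01011111 = 95
00000101 = 5
10001011 = 139
10100101 = 165
IP: 95.5.139.165


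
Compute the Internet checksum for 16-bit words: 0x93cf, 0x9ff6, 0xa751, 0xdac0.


Sum all words (with carry folding):
+ 0x93cf = 0x93cf
+ 0x9ff6 = 0x33c6
+ 0xa751 = 0xdb17
+ 0xdac0 = 0xb5d8
One's complement: ~0xb5d8
Checksum = 0x4a27


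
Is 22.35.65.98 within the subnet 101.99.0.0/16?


Subnet network: 101.99.0.0
Test IP AND mask: 22.35.0.0
No, 22.35.65.98 is not in 101.99.0.0/16


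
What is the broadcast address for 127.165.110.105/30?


Network: 127.165.110.104/30
Host bits = 2
Set all host bits to 1:
Broadcast: 127.165.110.107


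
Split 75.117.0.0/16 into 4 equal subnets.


New prefix = 16 + 2 = 18
Each subnet has 16384 addresses
  75.117.0.0/18
  75.117.64.0/18
  75.117.128.0/18
  75.117.192.0/18
Subnets: 75.117.0.0/18, 75.117.64.0/18, 75.117.128.0/18, 75.117.192.0/18


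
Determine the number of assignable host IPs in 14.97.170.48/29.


Host bits = 32 - 29 = 3
Total addresses = 2^3 = 8
Usable = total - 2 (network and broadcast)
Usable hosts: 6


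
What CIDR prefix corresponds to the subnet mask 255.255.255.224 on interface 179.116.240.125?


Binary: 11111111.11111111.11111111.11100000
Count leading 1s
Prefix: /27


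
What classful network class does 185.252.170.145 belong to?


First octet: 185
Binary: 10111001
10xxxxxx -> Class B (128-191)
Class B, default mask 255.255.0.0 (/16)


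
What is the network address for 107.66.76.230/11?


IP:   01101011.01000010.01001100.11100110
Mask: 11111111.11100000.00000000.00000000
AND operation:
Net:  01101011.01000000.00000000.00000000
Network: 107.64.0.0/11


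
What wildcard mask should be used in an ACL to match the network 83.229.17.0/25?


Subnet mask: 255.255.255.128
Wildcard = 255.255.255.255 - subnet mask
255 - 255 = 0
255 - 255 = 0
255 - 255 = 0
255 - 128 = 127
Wildcard: 0.0.0.127


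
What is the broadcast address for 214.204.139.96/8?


Network: 214.0.0.0/8
Host bits = 24
Set all host bits to 1:
Broadcast: 214.255.255.255


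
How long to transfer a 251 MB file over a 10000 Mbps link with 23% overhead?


Effective throughput = 10000 * (1 - 23/100) = 7700 Mbps
File size in Mb = 251 * 8 = 2008 Mb
Time = 2008 / 7700
Time = 0.2608 seconds


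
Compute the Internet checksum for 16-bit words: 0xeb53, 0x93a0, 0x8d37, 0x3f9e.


Sum all words (with carry folding):
+ 0xeb53 = 0xeb53
+ 0x93a0 = 0x7ef4
+ 0x8d37 = 0x0c2c
+ 0x3f9e = 0x4bca
One's complement: ~0x4bca
Checksum = 0xb435


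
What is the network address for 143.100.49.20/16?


IP:   10001111.01100100.00110001.00010100
Mask: 11111111.11111111.00000000.00000000
AND operation:
Net:  10001111.01100100.00000000.00000000
Network: 143.100.0.0/16


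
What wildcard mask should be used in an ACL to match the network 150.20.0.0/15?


Subnet mask: 255.254.0.0
Wildcard = 255.255.255.255 - subnet mask
255 - 255 = 0
255 - 254 = 1
255 - 0 = 255
255 - 0 = 255
Wildcard: 0.1.255.255


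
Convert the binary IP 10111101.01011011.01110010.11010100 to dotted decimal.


10111101 = 189
01011011 = 91
01110010 = 114
11010100 = 212
IP: 189.91.114.212


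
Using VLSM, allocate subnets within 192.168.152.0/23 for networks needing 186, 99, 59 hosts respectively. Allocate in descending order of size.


186 hosts -> /24 (254 usable): 192.168.152.0/24
99 hosts -> /25 (126 usable): 192.168.153.0/25
59 hosts -> /26 (62 usable): 192.168.153.128/26
Allocation: 192.168.152.0/24 (186 hosts, 254 usable); 192.168.153.0/25 (99 hosts, 126 usable); 192.168.153.128/26 (59 hosts, 62 usable)


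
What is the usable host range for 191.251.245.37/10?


Network: 191.192.0.0
Broadcast: 191.255.255.255
First usable = network + 1
Last usable = broadcast - 1
Range: 191.192.0.1 to 191.255.255.254


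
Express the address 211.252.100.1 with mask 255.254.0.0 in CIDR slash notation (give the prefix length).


Binary: 11111111.11111110.00000000.00000000
Count leading 1s
Prefix: /15


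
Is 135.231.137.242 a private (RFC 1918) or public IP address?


RFC 1918 private ranges:
  10.0.0.0/8 (10.0.0.0 - 10.255.255.255)
  172.16.0.0/12 (172.16.0.0 - 172.31.255.255)
  192.168.0.0/16 (192.168.0.0 - 192.168.255.255)
Public (not in any RFC 1918 range)


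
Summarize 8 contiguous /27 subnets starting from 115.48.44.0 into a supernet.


Original prefix: /27
Number of subnets: 8 = 2^3
New prefix = 27 - 3 = 24
Supernet: 115.48.44.0/24


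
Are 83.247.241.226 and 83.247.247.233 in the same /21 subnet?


Mask: 255.255.248.0
83.247.241.226 AND mask = 83.247.240.0
83.247.247.233 AND mask = 83.247.240.0
Yes, same subnet (83.247.240.0)


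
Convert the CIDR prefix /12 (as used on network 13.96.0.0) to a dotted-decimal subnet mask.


/12 means 12 network bits, 20 host bits
Binary: 11111111111100000000000000000000
Mask: 255.240.0.0


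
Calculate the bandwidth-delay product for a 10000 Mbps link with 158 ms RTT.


BDP = bandwidth * RTT
= 10000 Mbps * 158 ms
= 10000 * 1e6 * 158 / 1000 bits
= 1580000000 bits
= 197500000 bytes
= 192871.0938 KB
BDP = 1580000000 bits (197500000 bytes)


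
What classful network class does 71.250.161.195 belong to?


First octet: 71
Binary: 01000111
0xxxxxxx -> Class A (1-126)
Class A, default mask 255.0.0.0 (/8)


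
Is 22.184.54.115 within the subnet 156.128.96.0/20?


Subnet network: 156.128.96.0
Test IP AND mask: 22.184.48.0
No, 22.184.54.115 is not in 156.128.96.0/20


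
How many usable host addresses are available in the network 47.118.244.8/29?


Host bits = 32 - 29 = 3
Total addresses = 2^3 = 8
Usable = total - 2 (network and broadcast)
Usable hosts: 6


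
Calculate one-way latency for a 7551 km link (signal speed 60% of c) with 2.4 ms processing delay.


Speed = 0.6 * 3e5 km/s = 180000 km/s
Propagation delay = 7551 / 180000 = 0.042 s = 41.95 ms
Processing delay = 2.4 ms
Total one-way latency = 44.35 ms


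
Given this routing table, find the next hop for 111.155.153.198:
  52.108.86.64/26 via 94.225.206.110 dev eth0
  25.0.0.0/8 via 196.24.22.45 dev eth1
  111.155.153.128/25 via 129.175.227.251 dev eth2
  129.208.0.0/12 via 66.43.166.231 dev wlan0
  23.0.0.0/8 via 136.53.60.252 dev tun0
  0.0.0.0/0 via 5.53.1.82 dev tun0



Longest prefix match for 111.155.153.198:
  /26 52.108.86.64: no
  /8 25.0.0.0: no
  /25 111.155.153.128: MATCH
  /12 129.208.0.0: no
  /8 23.0.0.0: no
  /0 0.0.0.0: MATCH
Selected: next-hop 129.175.227.251 via eth2 (matched /25)


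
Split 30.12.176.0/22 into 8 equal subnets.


New prefix = 22 + 3 = 25
Each subnet has 128 addresses
  30.12.176.0/25
  30.12.176.128/25
  30.12.177.0/25
  30.12.177.128/25
  30.12.178.0/25
  30.12.178.128/25
  30.12.179.0/25
  30.12.179.128/25
Subnets: 30.12.176.0/25, 30.12.176.128/25, 30.12.177.0/25, 30.12.177.128/25, 30.12.178.0/25, 30.12.178.128/25, 30.12.179.0/25, 30.12.179.128/25


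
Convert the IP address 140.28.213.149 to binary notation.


140 = 10001100
28 = 00011100
213 = 11010101
149 = 10010101
Binary: 10001100.00011100.11010101.10010101


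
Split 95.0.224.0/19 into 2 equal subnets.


New prefix = 19 + 1 = 20
Each subnet has 4096 addresses
  95.0.224.0/20
  95.0.240.0/20
Subnets: 95.0.224.0/20, 95.0.240.0/20


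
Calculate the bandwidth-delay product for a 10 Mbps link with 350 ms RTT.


BDP = bandwidth * RTT
= 10 Mbps * 350 ms
= 10 * 1e6 * 350 / 1000 bits
= 3500000 bits
= 437500 bytes
= 427.2461 KB
BDP = 3500000 bits (437500 bytes)


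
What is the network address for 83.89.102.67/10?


IP:   01010011.01011001.01100110.01000011
Mask: 11111111.11000000.00000000.00000000
AND operation:
Net:  01010011.01000000.00000000.00000000
Network: 83.64.0.0/10


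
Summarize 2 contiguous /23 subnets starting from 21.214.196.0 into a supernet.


Original prefix: /23
Number of subnets: 2 = 2^1
New prefix = 23 - 1 = 22
Supernet: 21.214.196.0/22


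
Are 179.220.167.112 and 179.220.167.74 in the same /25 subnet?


Mask: 255.255.255.128
179.220.167.112 AND mask = 179.220.167.0
179.220.167.74 AND mask = 179.220.167.0
Yes, same subnet (179.220.167.0)


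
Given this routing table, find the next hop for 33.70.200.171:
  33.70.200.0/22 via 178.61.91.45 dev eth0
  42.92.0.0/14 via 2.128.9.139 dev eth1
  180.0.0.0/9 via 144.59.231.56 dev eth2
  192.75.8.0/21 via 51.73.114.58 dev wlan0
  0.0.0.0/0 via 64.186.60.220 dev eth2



Longest prefix match for 33.70.200.171:
  /22 33.70.200.0: MATCH
  /14 42.92.0.0: no
  /9 180.0.0.0: no
  /21 192.75.8.0: no
  /0 0.0.0.0: MATCH
Selected: next-hop 178.61.91.45 via eth0 (matched /22)


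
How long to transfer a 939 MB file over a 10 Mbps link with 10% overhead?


Effective throughput = 10 * (1 - 10/100) = 9 Mbps
File size in Mb = 939 * 8 = 7512 Mb
Time = 7512 / 9
Time = 834.6667 seconds


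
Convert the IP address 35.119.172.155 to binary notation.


35 = 00100011
119 = 01110111
172 = 10101100
155 = 10011011
Binary: 00100011.01110111.10101100.10011011


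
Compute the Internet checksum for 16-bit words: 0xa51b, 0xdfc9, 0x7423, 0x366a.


Sum all words (with carry folding):
+ 0xa51b = 0xa51b
+ 0xdfc9 = 0x84e5
+ 0x7423 = 0xf908
+ 0x366a = 0x2f73
One's complement: ~0x2f73
Checksum = 0xd08c


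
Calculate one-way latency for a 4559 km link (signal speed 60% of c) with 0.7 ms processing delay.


Speed = 0.6 * 3e5 km/s = 180000 km/s
Propagation delay = 4559 / 180000 = 0.0253 s = 25.3278 ms
Processing delay = 0.7 ms
Total one-way latency = 26.0278 ms


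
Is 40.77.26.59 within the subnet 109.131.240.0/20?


Subnet network: 109.131.240.0
Test IP AND mask: 40.77.16.0
No, 40.77.26.59 is not in 109.131.240.0/20


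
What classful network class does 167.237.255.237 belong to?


First octet: 167
Binary: 10100111
10xxxxxx -> Class B (128-191)
Class B, default mask 255.255.0.0 (/16)


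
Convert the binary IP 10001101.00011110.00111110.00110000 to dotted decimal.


10001101 = 141
00011110 = 30
00111110 = 62
00110000 = 48
IP: 141.30.62.48


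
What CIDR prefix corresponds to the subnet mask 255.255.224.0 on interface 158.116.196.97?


Binary: 11111111.11111111.11100000.00000000
Count leading 1s
Prefix: /19


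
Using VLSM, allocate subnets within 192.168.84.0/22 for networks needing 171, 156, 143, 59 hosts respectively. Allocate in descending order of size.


171 hosts -> /24 (254 usable): 192.168.84.0/24
156 hosts -> /24 (254 usable): 192.168.85.0/24
143 hosts -> /24 (254 usable): 192.168.86.0/24
59 hosts -> /26 (62 usable): 192.168.87.0/26
Allocation: 192.168.84.0/24 (171 hosts, 254 usable); 192.168.85.0/24 (156 hosts, 254 usable); 192.168.86.0/24 (143 hosts, 254 usable); 192.168.87.0/26 (59 hosts, 62 usable)


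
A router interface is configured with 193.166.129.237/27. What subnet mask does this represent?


/27 means 27 network bits, 5 host bits
Binary: 11111111111111111111111111100000
Mask: 255.255.255.224


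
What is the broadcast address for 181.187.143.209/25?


Network: 181.187.143.128/25
Host bits = 7
Set all host bits to 1:
Broadcast: 181.187.143.255


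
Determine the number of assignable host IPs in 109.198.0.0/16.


Host bits = 32 - 16 = 16
Total addresses = 2^16 = 65536
Usable = total - 2 (network and broadcast)
Usable hosts: 65534


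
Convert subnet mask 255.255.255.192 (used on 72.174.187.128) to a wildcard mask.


Subnet mask: 255.255.255.192
Wildcard = 255.255.255.255 - subnet mask
255 - 255 = 0
255 - 255 = 0
255 - 255 = 0
255 - 192 = 63
Wildcard: 0.0.0.63


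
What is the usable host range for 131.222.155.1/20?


Network: 131.222.144.0
Broadcast: 131.222.159.255
First usable = network + 1
Last usable = broadcast - 1
Range: 131.222.144.1 to 131.222.159.254


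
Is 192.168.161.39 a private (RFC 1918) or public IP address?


RFC 1918 private ranges:
  10.0.0.0/8 (10.0.0.0 - 10.255.255.255)
  172.16.0.0/12 (172.16.0.0 - 172.31.255.255)
  192.168.0.0/16 (192.168.0.0 - 192.168.255.255)
Private (in 192.168.0.0/16)


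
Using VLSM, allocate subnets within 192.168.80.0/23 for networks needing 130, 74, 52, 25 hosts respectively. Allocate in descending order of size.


130 hosts -> /24 (254 usable): 192.168.80.0/24
74 hosts -> /25 (126 usable): 192.168.81.0/25
52 hosts -> /26 (62 usable): 192.168.81.128/26
25 hosts -> /27 (30 usable): 192.168.81.192/27
Allocation: 192.168.80.0/24 (130 hosts, 254 usable); 192.168.81.0/25 (74 hosts, 126 usable); 192.168.81.128/26 (52 hosts, 62 usable); 192.168.81.192/27 (25 hosts, 30 usable)


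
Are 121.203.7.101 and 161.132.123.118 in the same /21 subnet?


Mask: 255.255.248.0
121.203.7.101 AND mask = 121.203.0.0
161.132.123.118 AND mask = 161.132.120.0
No, different subnets (121.203.0.0 vs 161.132.120.0)


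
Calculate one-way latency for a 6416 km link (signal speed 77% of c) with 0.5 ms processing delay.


Speed = 0.77 * 3e5 km/s = 231000 km/s
Propagation delay = 6416 / 231000 = 0.0278 s = 27.7749 ms
Processing delay = 0.5 ms
Total one-way latency = 28.2749 ms


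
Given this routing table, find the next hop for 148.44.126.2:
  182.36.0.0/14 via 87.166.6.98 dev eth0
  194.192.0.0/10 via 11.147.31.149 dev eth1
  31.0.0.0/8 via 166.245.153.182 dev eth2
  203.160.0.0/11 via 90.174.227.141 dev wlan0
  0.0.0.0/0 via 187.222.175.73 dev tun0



Longest prefix match for 148.44.126.2:
  /14 182.36.0.0: no
  /10 194.192.0.0: no
  /8 31.0.0.0: no
  /11 203.160.0.0: no
  /0 0.0.0.0: MATCH
Selected: next-hop 187.222.175.73 via tun0 (matched /0)


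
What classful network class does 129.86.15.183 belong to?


First octet: 129
Binary: 10000001
10xxxxxx -> Class B (128-191)
Class B, default mask 255.255.0.0 (/16)


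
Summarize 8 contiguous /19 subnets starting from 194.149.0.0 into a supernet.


Original prefix: /19
Number of subnets: 8 = 2^3
New prefix = 19 - 3 = 16
Supernet: 194.149.0.0/16


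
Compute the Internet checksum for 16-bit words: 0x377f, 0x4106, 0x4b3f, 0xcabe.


Sum all words (with carry folding):
+ 0x377f = 0x377f
+ 0x4106 = 0x7885
+ 0x4b3f = 0xc3c4
+ 0xcabe = 0x8e83
One's complement: ~0x8e83
Checksum = 0x717c


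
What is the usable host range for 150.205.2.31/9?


Network: 150.128.0.0
Broadcast: 150.255.255.255
First usable = network + 1
Last usable = broadcast - 1
Range: 150.128.0.1 to 150.255.255.254


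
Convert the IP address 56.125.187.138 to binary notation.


56 = 00111000
125 = 01111101
187 = 10111011
138 = 10001010
Binary: 00111000.01111101.10111011.10001010


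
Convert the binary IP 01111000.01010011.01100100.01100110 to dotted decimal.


01111000 = 120
01010011 = 83
01100100 = 100
01100110 = 102
IP: 120.83.100.102


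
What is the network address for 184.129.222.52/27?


IP:   10111000.10000001.11011110.00110100
Mask: 11111111.11111111.11111111.11100000
AND operation:
Net:  10111000.10000001.11011110.00100000
Network: 184.129.222.32/27


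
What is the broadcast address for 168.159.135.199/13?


Network: 168.152.0.0/13
Host bits = 19
Set all host bits to 1:
Broadcast: 168.159.255.255


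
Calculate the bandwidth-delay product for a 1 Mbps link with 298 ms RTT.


BDP = bandwidth * RTT
= 1 Mbps * 298 ms
= 1 * 1e6 * 298 / 1000 bits
= 298000 bits
= 37250 bytes
= 36.377 KB
BDP = 298000 bits (37250 bytes)


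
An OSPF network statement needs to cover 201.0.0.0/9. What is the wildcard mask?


Subnet mask: 255.128.0.0
Wildcard = 255.255.255.255 - subnet mask
255 - 255 = 0
255 - 128 = 127
255 - 0 = 255
255 - 0 = 255
Wildcard: 0.127.255.255


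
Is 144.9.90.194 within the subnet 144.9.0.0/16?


Subnet network: 144.9.0.0
Test IP AND mask: 144.9.0.0
Yes, 144.9.90.194 is in 144.9.0.0/16


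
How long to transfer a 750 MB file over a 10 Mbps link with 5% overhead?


Effective throughput = 10 * (1 - 5/100) = 9.5 Mbps
File size in Mb = 750 * 8 = 6000 Mb
Time = 6000 / 9.5
Time = 631.5789 seconds


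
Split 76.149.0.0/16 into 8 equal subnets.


New prefix = 16 + 3 = 19
Each subnet has 8192 addresses
  76.149.0.0/19
  76.149.32.0/19
  76.149.64.0/19
  76.149.96.0/19
  76.149.128.0/19
  76.149.160.0/19
  76.149.192.0/19
  76.149.224.0/19
Subnets: 76.149.0.0/19, 76.149.32.0/19, 76.149.64.0/19, 76.149.96.0/19, 76.149.128.0/19, 76.149.160.0/19, 76.149.192.0/19, 76.149.224.0/19


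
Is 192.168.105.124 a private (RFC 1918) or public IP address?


RFC 1918 private ranges:
  10.0.0.0/8 (10.0.0.0 - 10.255.255.255)
  172.16.0.0/12 (172.16.0.0 - 172.31.255.255)
  192.168.0.0/16 (192.168.0.0 - 192.168.255.255)
Private (in 192.168.0.0/16)


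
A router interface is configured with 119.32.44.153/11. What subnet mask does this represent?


/11 means 11 network bits, 21 host bits
Binary: 11111111111000000000000000000000
Mask: 255.224.0.0


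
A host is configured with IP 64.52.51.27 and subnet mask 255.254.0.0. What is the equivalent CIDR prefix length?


Binary: 11111111.11111110.00000000.00000000
Count leading 1s
Prefix: /15


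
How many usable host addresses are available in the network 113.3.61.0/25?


Host bits = 32 - 25 = 7
Total addresses = 2^7 = 128
Usable = total - 2 (network and broadcast)
Usable hosts: 126


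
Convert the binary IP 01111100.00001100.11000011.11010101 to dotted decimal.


01111100 = 124
00001100 = 12
11000011 = 195
11010101 = 213
IP: 124.12.195.213


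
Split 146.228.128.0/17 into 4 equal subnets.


New prefix = 17 + 2 = 19
Each subnet has 8192 addresses
  146.228.128.0/19
  146.228.160.0/19
  146.228.192.0/19
  146.228.224.0/19
Subnets: 146.228.128.0/19, 146.228.160.0/19, 146.228.192.0/19, 146.228.224.0/19


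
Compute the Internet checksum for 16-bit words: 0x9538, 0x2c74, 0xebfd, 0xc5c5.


Sum all words (with carry folding):
+ 0x9538 = 0x9538
+ 0x2c74 = 0xc1ac
+ 0xebfd = 0xadaa
+ 0xc5c5 = 0x7370
One's complement: ~0x7370
Checksum = 0x8c8f


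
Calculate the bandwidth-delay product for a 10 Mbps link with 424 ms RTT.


BDP = bandwidth * RTT
= 10 Mbps * 424 ms
= 10 * 1e6 * 424 / 1000 bits
= 4240000 bits
= 530000 bytes
= 517.5781 KB
BDP = 4240000 bits (530000 bytes)


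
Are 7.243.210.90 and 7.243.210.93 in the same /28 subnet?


Mask: 255.255.255.240
7.243.210.90 AND mask = 7.243.210.80
7.243.210.93 AND mask = 7.243.210.80
Yes, same subnet (7.243.210.80)


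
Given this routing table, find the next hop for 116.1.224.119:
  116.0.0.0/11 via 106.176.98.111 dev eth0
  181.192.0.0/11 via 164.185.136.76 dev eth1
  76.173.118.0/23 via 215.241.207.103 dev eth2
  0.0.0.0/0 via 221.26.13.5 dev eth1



Longest prefix match for 116.1.224.119:
  /11 116.0.0.0: MATCH
  /11 181.192.0.0: no
  /23 76.173.118.0: no
  /0 0.0.0.0: MATCH
Selected: next-hop 106.176.98.111 via eth0 (matched /11)


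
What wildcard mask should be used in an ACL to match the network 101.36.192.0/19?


Subnet mask: 255.255.224.0
Wildcard = 255.255.255.255 - subnet mask
255 - 255 = 0
255 - 255 = 0
255 - 224 = 31
255 - 0 = 255
Wildcard: 0.0.31.255


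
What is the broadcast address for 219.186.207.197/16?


Network: 219.186.0.0/16
Host bits = 16
Set all host bits to 1:
Broadcast: 219.186.255.255


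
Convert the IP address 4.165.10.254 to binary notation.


4 = 00000100
165 = 10100101
10 = 00001010
254 = 11111110
Binary: 00000100.10100101.00001010.11111110


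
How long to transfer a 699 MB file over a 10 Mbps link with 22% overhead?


Effective throughput = 10 * (1 - 22/100) = 7.8 Mbps
File size in Mb = 699 * 8 = 5592 Mb
Time = 5592 / 7.8
Time = 716.9231 seconds


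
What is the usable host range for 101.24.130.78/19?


Network: 101.24.128.0
Broadcast: 101.24.159.255
First usable = network + 1
Last usable = broadcast - 1
Range: 101.24.128.1 to 101.24.159.254


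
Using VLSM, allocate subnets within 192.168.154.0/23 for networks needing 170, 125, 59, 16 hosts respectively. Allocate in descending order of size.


170 hosts -> /24 (254 usable): 192.168.154.0/24
125 hosts -> /25 (126 usable): 192.168.155.0/25
59 hosts -> /26 (62 usable): 192.168.155.128/26
16 hosts -> /27 (30 usable): 192.168.155.192/27
Allocation: 192.168.154.0/24 (170 hosts, 254 usable); 192.168.155.0/25 (125 hosts, 126 usable); 192.168.155.128/26 (59 hosts, 62 usable); 192.168.155.192/27 (16 hosts, 30 usable)


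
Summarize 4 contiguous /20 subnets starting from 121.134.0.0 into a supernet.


Original prefix: /20
Number of subnets: 4 = 2^2
New prefix = 20 - 2 = 18
Supernet: 121.134.0.0/18


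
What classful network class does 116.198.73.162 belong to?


First octet: 116
Binary: 01110100
0xxxxxxx -> Class A (1-126)
Class A, default mask 255.0.0.0 (/8)


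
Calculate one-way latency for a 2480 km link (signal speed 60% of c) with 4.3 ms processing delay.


Speed = 0.6 * 3e5 km/s = 180000 km/s
Propagation delay = 2480 / 180000 = 0.0138 s = 13.7778 ms
Processing delay = 4.3 ms
Total one-way latency = 18.0778 ms


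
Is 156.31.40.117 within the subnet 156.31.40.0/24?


Subnet network: 156.31.40.0
Test IP AND mask: 156.31.40.0
Yes, 156.31.40.117 is in 156.31.40.0/24


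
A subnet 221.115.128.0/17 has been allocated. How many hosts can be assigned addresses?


Host bits = 32 - 17 = 15
Total addresses = 2^15 = 32768
Usable = total - 2 (network and broadcast)
Usable hosts: 32766


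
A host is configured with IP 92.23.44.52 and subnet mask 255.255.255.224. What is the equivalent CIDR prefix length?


Binary: 11111111.11111111.11111111.11100000
Count leading 1s
Prefix: /27


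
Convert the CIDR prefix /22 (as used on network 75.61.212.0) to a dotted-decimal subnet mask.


/22 means 22 network bits, 10 host bits
Binary: 11111111111111111111110000000000
Mask: 255.255.252.0


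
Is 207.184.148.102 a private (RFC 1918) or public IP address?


RFC 1918 private ranges:
  10.0.0.0/8 (10.0.0.0 - 10.255.255.255)
  172.16.0.0/12 (172.16.0.0 - 172.31.255.255)
  192.168.0.0/16 (192.168.0.0 - 192.168.255.255)
Public (not in any RFC 1918 range)


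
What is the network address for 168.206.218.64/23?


IP:   10101000.11001110.11011010.01000000
Mask: 11111111.11111111.11111110.00000000
AND operation:
Net:  10101000.11001110.11011010.00000000
Network: 168.206.218.0/23


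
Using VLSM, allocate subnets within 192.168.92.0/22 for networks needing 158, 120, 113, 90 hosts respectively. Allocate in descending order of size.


158 hosts -> /24 (254 usable): 192.168.92.0/24
120 hosts -> /25 (126 usable): 192.168.93.0/25
113 hosts -> /25 (126 usable): 192.168.93.128/25
90 hosts -> /25 (126 usable): 192.168.94.0/25
Allocation: 192.168.92.0/24 (158 hosts, 254 usable); 192.168.93.0/25 (120 hosts, 126 usable); 192.168.93.128/25 (113 hosts, 126 usable); 192.168.94.0/25 (90 hosts, 126 usable)


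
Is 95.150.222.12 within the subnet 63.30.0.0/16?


Subnet network: 63.30.0.0
Test IP AND mask: 95.150.0.0
No, 95.150.222.12 is not in 63.30.0.0/16


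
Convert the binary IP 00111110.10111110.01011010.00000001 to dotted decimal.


00111110 = 62
10111110 = 190
01011010 = 90
00000001 = 1
IP: 62.190.90.1


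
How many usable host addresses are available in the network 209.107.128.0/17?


Host bits = 32 - 17 = 15
Total addresses = 2^15 = 32768
Usable = total - 2 (network and broadcast)
Usable hosts: 32766


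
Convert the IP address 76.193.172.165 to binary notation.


76 = 01001100
193 = 11000001
172 = 10101100
165 = 10100101
Binary: 01001100.11000001.10101100.10100101


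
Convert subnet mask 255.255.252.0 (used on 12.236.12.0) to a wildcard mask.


Subnet mask: 255.255.252.0
Wildcard = 255.255.255.255 - subnet mask
255 - 255 = 0
255 - 255 = 0
255 - 252 = 3
255 - 0 = 255
Wildcard: 0.0.3.255


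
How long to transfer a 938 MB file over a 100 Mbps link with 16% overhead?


Effective throughput = 100 * (1 - 16/100) = 84 Mbps
File size in Mb = 938 * 8 = 7504 Mb
Time = 7504 / 84
Time = 89.3333 seconds


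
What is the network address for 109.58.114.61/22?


IP:   01101101.00111010.01110010.00111101
Mask: 11111111.11111111.11111100.00000000
AND operation:
Net:  01101101.00111010.01110000.00000000
Network: 109.58.112.0/22


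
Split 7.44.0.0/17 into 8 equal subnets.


New prefix = 17 + 3 = 20
Each subnet has 4096 addresses
  7.44.0.0/20
  7.44.16.0/20
  7.44.32.0/20
  7.44.48.0/20
  7.44.64.0/20
  7.44.80.0/20
  7.44.96.0/20
  7.44.112.0/20
Subnets: 7.44.0.0/20, 7.44.16.0/20, 7.44.32.0/20, 7.44.48.0/20, 7.44.64.0/20, 7.44.80.0/20, 7.44.96.0/20, 7.44.112.0/20


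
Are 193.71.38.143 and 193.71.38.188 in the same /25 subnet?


Mask: 255.255.255.128
193.71.38.143 AND mask = 193.71.38.128
193.71.38.188 AND mask = 193.71.38.128
Yes, same subnet (193.71.38.128)


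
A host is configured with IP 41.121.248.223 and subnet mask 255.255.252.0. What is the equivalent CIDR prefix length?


Binary: 11111111.11111111.11111100.00000000
Count leading 1s
Prefix: /22


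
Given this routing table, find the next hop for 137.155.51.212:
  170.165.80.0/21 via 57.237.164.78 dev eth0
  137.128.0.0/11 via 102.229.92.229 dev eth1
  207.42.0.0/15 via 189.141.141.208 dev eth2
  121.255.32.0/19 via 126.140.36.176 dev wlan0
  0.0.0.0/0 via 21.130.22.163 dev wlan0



Longest prefix match for 137.155.51.212:
  /21 170.165.80.0: no
  /11 137.128.0.0: MATCH
  /15 207.42.0.0: no
  /19 121.255.32.0: no
  /0 0.0.0.0: MATCH
Selected: next-hop 102.229.92.229 via eth1 (matched /11)


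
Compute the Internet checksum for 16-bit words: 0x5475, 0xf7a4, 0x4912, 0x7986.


Sum all words (with carry folding):
+ 0x5475 = 0x5475
+ 0xf7a4 = 0x4c1a
+ 0x4912 = 0x952c
+ 0x7986 = 0x0eb3
One's complement: ~0x0eb3
Checksum = 0xf14c


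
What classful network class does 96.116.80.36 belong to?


First octet: 96
Binary: 01100000
0xxxxxxx -> Class A (1-126)
Class A, default mask 255.0.0.0 (/8)


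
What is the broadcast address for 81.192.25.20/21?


Network: 81.192.24.0/21
Host bits = 11
Set all host bits to 1:
Broadcast: 81.192.31.255


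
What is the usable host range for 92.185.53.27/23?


Network: 92.185.52.0
Broadcast: 92.185.53.255
First usable = network + 1
Last usable = broadcast - 1
Range: 92.185.52.1 to 92.185.53.254


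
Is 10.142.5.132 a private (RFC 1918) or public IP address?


RFC 1918 private ranges:
  10.0.0.0/8 (10.0.0.0 - 10.255.255.255)
  172.16.0.0/12 (172.16.0.0 - 172.31.255.255)
  192.168.0.0/16 (192.168.0.0 - 192.168.255.255)
Private (in 10.0.0.0/8)


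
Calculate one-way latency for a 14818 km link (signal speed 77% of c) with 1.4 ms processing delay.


Speed = 0.77 * 3e5 km/s = 231000 km/s
Propagation delay = 14818 / 231000 = 0.0641 s = 64.1472 ms
Processing delay = 1.4 ms
Total one-way latency = 65.5472 ms


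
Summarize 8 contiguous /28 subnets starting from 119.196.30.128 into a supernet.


Original prefix: /28
Number of subnets: 8 = 2^3
New prefix = 28 - 3 = 25
Supernet: 119.196.30.128/25


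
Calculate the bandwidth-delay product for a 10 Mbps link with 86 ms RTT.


BDP = bandwidth * RTT
= 10 Mbps * 86 ms
= 10 * 1e6 * 86 / 1000 bits
= 860000 bits
= 107500 bytes
= 104.9805 KB
BDP = 860000 bits (107500 bytes)


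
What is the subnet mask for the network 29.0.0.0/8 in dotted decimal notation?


/8 means 8 network bits, 24 host bits
Binary: 11111111000000000000000000000000
Mask: 255.0.0.0


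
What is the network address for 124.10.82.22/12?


IP:   01111100.00001010.01010010.00010110
Mask: 11111111.11110000.00000000.00000000
AND operation:
Net:  01111100.00000000.00000000.00000000
Network: 124.0.0.0/12


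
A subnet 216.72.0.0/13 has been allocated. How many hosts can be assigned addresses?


Host bits = 32 - 13 = 19
Total addresses = 2^19 = 524288
Usable = total - 2 (network and broadcast)
Usable hosts: 524286


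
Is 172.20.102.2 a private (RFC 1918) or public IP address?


RFC 1918 private ranges:
  10.0.0.0/8 (10.0.0.0 - 10.255.255.255)
  172.16.0.0/12 (172.16.0.0 - 172.31.255.255)
  192.168.0.0/16 (192.168.0.0 - 192.168.255.255)
Private (in 172.16.0.0/12)


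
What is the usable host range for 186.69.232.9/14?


Network: 186.68.0.0
Broadcast: 186.71.255.255
First usable = network + 1
Last usable = broadcast - 1
Range: 186.68.0.1 to 186.71.255.254


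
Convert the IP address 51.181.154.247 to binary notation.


51 = 00110011
181 = 10110101
154 = 10011010
247 = 11110111
Binary: 00110011.10110101.10011010.11110111


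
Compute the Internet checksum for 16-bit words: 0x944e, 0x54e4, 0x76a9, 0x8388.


Sum all words (with carry folding):
+ 0x944e = 0x944e
+ 0x54e4 = 0xe932
+ 0x76a9 = 0x5fdc
+ 0x8388 = 0xe364
One's complement: ~0xe364
Checksum = 0x1c9b


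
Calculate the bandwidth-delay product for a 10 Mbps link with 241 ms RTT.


BDP = bandwidth * RTT
= 10 Mbps * 241 ms
= 10 * 1e6 * 241 / 1000 bits
= 2410000 bits
= 301250 bytes
= 294.1895 KB
BDP = 2410000 bits (301250 bytes)


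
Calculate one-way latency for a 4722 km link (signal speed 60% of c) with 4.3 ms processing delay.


Speed = 0.6 * 3e5 km/s = 180000 km/s
Propagation delay = 4722 / 180000 = 0.0262 s = 26.2333 ms
Processing delay = 4.3 ms
Total one-way latency = 30.5333 ms


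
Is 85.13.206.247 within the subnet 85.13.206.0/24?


Subnet network: 85.13.206.0
Test IP AND mask: 85.13.206.0
Yes, 85.13.206.247 is in 85.13.206.0/24


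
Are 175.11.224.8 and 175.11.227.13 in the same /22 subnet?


Mask: 255.255.252.0
175.11.224.8 AND mask = 175.11.224.0
175.11.227.13 AND mask = 175.11.224.0
Yes, same subnet (175.11.224.0)


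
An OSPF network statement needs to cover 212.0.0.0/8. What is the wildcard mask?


Subnet mask: 255.0.0.0
Wildcard = 255.255.255.255 - subnet mask
255 - 255 = 0
255 - 0 = 255
255 - 0 = 255
255 - 0 = 255
Wildcard: 0.255.255.255


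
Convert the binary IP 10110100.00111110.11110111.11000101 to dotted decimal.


10110100 = 180
00111110 = 62
11110111 = 247
11000101 = 197
IP: 180.62.247.197


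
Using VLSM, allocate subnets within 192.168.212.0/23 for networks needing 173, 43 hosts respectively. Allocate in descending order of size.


173 hosts -> /24 (254 usable): 192.168.212.0/24
43 hosts -> /26 (62 usable): 192.168.213.0/26
Allocation: 192.168.212.0/24 (173 hosts, 254 usable); 192.168.213.0/26 (43 hosts, 62 usable)


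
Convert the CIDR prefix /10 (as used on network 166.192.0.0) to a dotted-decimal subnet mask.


/10 means 10 network bits, 22 host bits
Binary: 11111111110000000000000000000000
Mask: 255.192.0.0


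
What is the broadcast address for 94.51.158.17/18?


Network: 94.51.128.0/18
Host bits = 14
Set all host bits to 1:
Broadcast: 94.51.191.255


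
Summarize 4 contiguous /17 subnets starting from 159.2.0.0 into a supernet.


Original prefix: /17
Number of subnets: 4 = 2^2
New prefix = 17 - 2 = 15
Supernet: 159.2.0.0/15


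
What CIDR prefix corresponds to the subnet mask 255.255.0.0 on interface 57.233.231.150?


Binary: 11111111.11111111.00000000.00000000
Count leading 1s
Prefix: /16


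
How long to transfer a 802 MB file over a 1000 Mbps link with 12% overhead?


Effective throughput = 1000 * (1 - 12/100) = 880 Mbps
File size in Mb = 802 * 8 = 6416 Mb
Time = 6416 / 880
Time = 7.2909 seconds


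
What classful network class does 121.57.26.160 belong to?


First octet: 121
Binary: 01111001
0xxxxxxx -> Class A (1-126)
Class A, default mask 255.0.0.0 (/8)


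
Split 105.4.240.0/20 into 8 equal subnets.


New prefix = 20 + 3 = 23
Each subnet has 512 addresses
  105.4.240.0/23
  105.4.242.0/23
  105.4.244.0/23
  105.4.246.0/23
  105.4.248.0/23
  105.4.250.0/23
  105.4.252.0/23
  105.4.254.0/23
Subnets: 105.4.240.0/23, 105.4.242.0/23, 105.4.244.0/23, 105.4.246.0/23, 105.4.248.0/23, 105.4.250.0/23, 105.4.252.0/23, 105.4.254.0/23


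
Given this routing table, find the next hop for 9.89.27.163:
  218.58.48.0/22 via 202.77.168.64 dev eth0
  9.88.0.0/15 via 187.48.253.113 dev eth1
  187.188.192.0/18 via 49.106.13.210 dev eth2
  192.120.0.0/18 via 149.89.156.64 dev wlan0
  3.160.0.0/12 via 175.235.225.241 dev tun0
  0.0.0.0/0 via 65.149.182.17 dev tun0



Longest prefix match for 9.89.27.163:
  /22 218.58.48.0: no
  /15 9.88.0.0: MATCH
  /18 187.188.192.0: no
  /18 192.120.0.0: no
  /12 3.160.0.0: no
  /0 0.0.0.0: MATCH
Selected: next-hop 187.48.253.113 via eth1 (matched /15)


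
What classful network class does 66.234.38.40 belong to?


First octet: 66
Binary: 01000010
0xxxxxxx -> Class A (1-126)
Class A, default mask 255.0.0.0 (/8)


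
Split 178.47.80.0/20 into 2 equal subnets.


New prefix = 20 + 1 = 21
Each subnet has 2048 addresses
  178.47.80.0/21
  178.47.88.0/21
Subnets: 178.47.80.0/21, 178.47.88.0/21


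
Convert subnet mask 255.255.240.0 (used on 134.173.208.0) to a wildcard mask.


Subnet mask: 255.255.240.0
Wildcard = 255.255.255.255 - subnet mask
255 - 255 = 0
255 - 255 = 0
255 - 240 = 15
255 - 0 = 255
Wildcard: 0.0.15.255


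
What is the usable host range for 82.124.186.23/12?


Network: 82.112.0.0
Broadcast: 82.127.255.255
First usable = network + 1
Last usable = broadcast - 1
Range: 82.112.0.1 to 82.127.255.254


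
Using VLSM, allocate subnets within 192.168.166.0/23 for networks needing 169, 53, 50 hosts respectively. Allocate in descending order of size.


169 hosts -> /24 (254 usable): 192.168.166.0/24
53 hosts -> /26 (62 usable): 192.168.167.0/26
50 hosts -> /26 (62 usable): 192.168.167.64/26
Allocation: 192.168.166.0/24 (169 hosts, 254 usable); 192.168.167.0/26 (53 hosts, 62 usable); 192.168.167.64/26 (50 hosts, 62 usable)


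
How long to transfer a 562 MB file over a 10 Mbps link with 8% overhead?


Effective throughput = 10 * (1 - 8/100) = 9.2 Mbps
File size in Mb = 562 * 8 = 4496 Mb
Time = 4496 / 9.2
Time = 488.6957 seconds


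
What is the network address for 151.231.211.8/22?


IP:   10010111.11100111.11010011.00001000
Mask: 11111111.11111111.11111100.00000000
AND operation:
Net:  10010111.11100111.11010000.00000000
Network: 151.231.208.0/22


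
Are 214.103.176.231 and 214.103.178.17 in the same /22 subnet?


Mask: 255.255.252.0
214.103.176.231 AND mask = 214.103.176.0
214.103.178.17 AND mask = 214.103.176.0
Yes, same subnet (214.103.176.0)


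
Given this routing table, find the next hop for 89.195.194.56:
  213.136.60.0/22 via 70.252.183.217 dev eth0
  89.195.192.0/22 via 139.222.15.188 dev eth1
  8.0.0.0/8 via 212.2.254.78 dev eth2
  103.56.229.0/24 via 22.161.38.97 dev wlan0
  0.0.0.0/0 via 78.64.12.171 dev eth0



Longest prefix match for 89.195.194.56:
  /22 213.136.60.0: no
  /22 89.195.192.0: MATCH
  /8 8.0.0.0: no
  /24 103.56.229.0: no
  /0 0.0.0.0: MATCH
Selected: next-hop 139.222.15.188 via eth1 (matched /22)


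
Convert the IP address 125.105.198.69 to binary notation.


125 = 01111101
105 = 01101001
198 = 11000110
69 = 01000101
Binary: 01111101.01101001.11000110.01000101


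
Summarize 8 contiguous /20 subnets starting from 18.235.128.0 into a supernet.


Original prefix: /20
Number of subnets: 8 = 2^3
New prefix = 20 - 3 = 17
Supernet: 18.235.128.0/17


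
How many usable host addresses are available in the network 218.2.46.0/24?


Host bits = 32 - 24 = 8
Total addresses = 2^8 = 256
Usable = total - 2 (network and broadcast)
Usable hosts: 254


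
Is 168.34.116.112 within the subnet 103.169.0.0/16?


Subnet network: 103.169.0.0
Test IP AND mask: 168.34.0.0
No, 168.34.116.112 is not in 103.169.0.0/16


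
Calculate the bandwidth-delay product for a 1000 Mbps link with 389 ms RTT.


BDP = bandwidth * RTT
= 1000 Mbps * 389 ms
= 1000 * 1e6 * 389 / 1000 bits
= 389000000 bits
= 48625000 bytes
= 47485.3516 KB
BDP = 389000000 bits (48625000 bytes)


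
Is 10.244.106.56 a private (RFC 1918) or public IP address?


RFC 1918 private ranges:
  10.0.0.0/8 (10.0.0.0 - 10.255.255.255)
  172.16.0.0/12 (172.16.0.0 - 172.31.255.255)
  192.168.0.0/16 (192.168.0.0 - 192.168.255.255)
Private (in 10.0.0.0/8)


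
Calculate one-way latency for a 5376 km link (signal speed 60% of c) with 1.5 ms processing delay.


Speed = 0.6 * 3e5 km/s = 180000 km/s
Propagation delay = 5376 / 180000 = 0.0299 s = 29.8667 ms
Processing delay = 1.5 ms
Total one-way latency = 31.3667 ms


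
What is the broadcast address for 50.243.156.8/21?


Network: 50.243.152.0/21
Host bits = 11
Set all host bits to 1:
Broadcast: 50.243.159.255


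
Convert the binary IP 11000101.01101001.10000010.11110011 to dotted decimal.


11000101 = 197
01101001 = 105
10000010 = 130
11110011 = 243
IP: 197.105.130.243


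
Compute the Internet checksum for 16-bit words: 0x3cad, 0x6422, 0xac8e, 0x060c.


Sum all words (with carry folding):
+ 0x3cad = 0x3cad
+ 0x6422 = 0xa0cf
+ 0xac8e = 0x4d5e
+ 0x060c = 0x536a
One's complement: ~0x536a
Checksum = 0xac95


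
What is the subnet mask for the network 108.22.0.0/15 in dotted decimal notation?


/15 means 15 network bits, 17 host bits
Binary: 11111111111111100000000000000000
Mask: 255.254.0.0


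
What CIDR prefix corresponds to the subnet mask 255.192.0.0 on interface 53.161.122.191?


Binary: 11111111.11000000.00000000.00000000
Count leading 1s
Prefix: /10


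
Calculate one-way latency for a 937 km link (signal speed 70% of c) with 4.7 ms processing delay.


Speed = 0.7 * 3e5 km/s = 210000 km/s
Propagation delay = 937 / 210000 = 0.0045 s = 4.4619 ms
Processing delay = 4.7 ms
Total one-way latency = 9.1619 ms


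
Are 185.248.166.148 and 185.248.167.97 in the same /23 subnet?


Mask: 255.255.254.0
185.248.166.148 AND mask = 185.248.166.0
185.248.167.97 AND mask = 185.248.166.0
Yes, same subnet (185.248.166.0)


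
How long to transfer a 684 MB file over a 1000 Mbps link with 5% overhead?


Effective throughput = 1000 * (1 - 5/100) = 950 Mbps
File size in Mb = 684 * 8 = 5472 Mb
Time = 5472 / 950
Time = 5.76 seconds


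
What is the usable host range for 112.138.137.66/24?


Network: 112.138.137.0
Broadcast: 112.138.137.255
First usable = network + 1
Last usable = broadcast - 1
Range: 112.138.137.1 to 112.138.137.254


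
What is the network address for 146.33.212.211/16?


IP:   10010010.00100001.11010100.11010011
Mask: 11111111.11111111.00000000.00000000
AND operation:
Net:  10010010.00100001.00000000.00000000
Network: 146.33.0.0/16
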